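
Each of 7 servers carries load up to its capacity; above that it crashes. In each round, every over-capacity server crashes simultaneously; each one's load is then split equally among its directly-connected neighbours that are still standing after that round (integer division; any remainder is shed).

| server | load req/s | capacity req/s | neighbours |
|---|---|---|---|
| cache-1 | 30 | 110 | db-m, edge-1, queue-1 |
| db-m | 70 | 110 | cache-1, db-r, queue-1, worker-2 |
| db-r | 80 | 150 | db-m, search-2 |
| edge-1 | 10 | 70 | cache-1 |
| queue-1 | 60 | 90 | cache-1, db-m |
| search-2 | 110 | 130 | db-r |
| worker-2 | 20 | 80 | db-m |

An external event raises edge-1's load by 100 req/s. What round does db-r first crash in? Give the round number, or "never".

never

Round 1 — edge-1 at 110 > 70. edge-1 crashes.
  edge-1 sheds 110 req/s to cache-1: 110 each.
    cache-1: 30+110 = 140 > 110
Round 2 — cache-1 crashes.
  cache-1 sheds 140 req/s to db-m, queue-1: 70 each.
    db-m: 70+70 = 140 > 110
    queue-1: 60+70 = 130 > 90
Round 3 — db-m, queue-1 crash.
  db-m sheds 140 req/s to db-r, worker-2: 70 each.
    db-r: 80+70 = 150 ≤ 150
    worker-2: 20+70 = 90 > 80
  queue-1 sheds 130 req/s: no online neighbours, lost.
Round 4 — worker-2 crashes.
  worker-2 sheds 90 req/s: no online neighbours, lost.
No further crashes.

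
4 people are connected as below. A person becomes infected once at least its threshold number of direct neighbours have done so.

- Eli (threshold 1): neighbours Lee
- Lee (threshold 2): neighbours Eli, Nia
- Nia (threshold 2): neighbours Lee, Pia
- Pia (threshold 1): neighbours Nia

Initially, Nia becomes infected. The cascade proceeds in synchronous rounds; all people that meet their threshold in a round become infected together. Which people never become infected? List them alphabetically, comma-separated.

Round 1 — Nia becomes infected (initial).
Round 2 — checking thresholds:
  Lee: 1 of 2 neighbours < 2, below threshold.
  Pia: 1 of 1 neighbours ≥ 1, becomes infected.
Round 3 — no new infections; cascade stops.

Eli, Lee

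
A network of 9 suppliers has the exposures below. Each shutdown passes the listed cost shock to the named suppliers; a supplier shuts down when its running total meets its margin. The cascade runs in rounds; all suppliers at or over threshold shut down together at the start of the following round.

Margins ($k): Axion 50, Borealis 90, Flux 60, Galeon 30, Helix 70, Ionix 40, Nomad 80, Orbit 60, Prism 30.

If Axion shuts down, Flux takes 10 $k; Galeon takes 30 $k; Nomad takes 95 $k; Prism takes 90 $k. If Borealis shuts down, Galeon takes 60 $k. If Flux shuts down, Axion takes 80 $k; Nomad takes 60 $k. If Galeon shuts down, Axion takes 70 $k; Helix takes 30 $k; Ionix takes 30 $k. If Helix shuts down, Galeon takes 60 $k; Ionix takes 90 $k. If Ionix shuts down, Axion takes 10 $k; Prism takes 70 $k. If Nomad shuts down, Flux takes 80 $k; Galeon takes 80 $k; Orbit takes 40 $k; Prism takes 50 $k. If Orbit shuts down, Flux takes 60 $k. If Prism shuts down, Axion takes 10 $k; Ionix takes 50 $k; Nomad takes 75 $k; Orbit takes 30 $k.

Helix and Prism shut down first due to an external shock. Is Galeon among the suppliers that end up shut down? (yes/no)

Round 1 — Helix, Prism shut down (initial).
  Axion: +10 → 10 < 50
  Galeon: +60 → 60 ≥ 30
  Ionix: +90+50 → 140 ≥ 40
  Nomad: +75 → 75 < 80
  Orbit: +30 → 30 < 60
Round 2 — Galeon, Ionix shut down.
  Axion: +70+10 → 90 ≥ 50
Round 3 — Axion shuts down.
  Flux: +10 → 10 < 60
  Nomad: +95 → 170 ≥ 80
Round 4 — Nomad shuts down.
  Flux: +80 → 90 ≥ 60
  Orbit: +40 → 70 ≥ 60
Round 5 — Flux, Orbit shut down.
No further shutdowns.

yes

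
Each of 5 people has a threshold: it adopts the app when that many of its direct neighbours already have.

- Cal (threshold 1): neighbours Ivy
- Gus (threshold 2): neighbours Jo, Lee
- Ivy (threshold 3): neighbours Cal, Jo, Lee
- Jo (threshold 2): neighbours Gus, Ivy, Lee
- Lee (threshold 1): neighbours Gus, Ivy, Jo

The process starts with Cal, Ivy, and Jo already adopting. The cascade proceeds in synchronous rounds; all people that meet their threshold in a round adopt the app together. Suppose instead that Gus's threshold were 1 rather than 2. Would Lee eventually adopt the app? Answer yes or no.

yes

With Gus's threshold at 1:
Round 1 — Cal, Ivy, Jo adopt the app (initial).
Round 2 — checking thresholds:
  Gus: 1 of 2 neighbours ≥ 1, adopts the app.
  Lee: 2 of 3 neighbours ≥ 1, adopts the app.
Round 3 — no new adoptions; cascade stops.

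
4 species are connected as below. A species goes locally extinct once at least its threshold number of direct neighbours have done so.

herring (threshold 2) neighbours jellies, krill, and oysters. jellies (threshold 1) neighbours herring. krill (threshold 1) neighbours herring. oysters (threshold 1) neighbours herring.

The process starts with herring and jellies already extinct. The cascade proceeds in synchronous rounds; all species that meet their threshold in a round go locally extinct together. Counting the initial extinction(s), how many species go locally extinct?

4

Round 1 — herring, jellies go locally extinct (initial).
Round 2 — checking thresholds:
  krill: 1 of 1 neighbours ≥ 1, goes locally extinct.
  oysters: 1 of 1 neighbours ≥ 1, goes locally extinct.
Round 3 — no new extinctions; cascade stops.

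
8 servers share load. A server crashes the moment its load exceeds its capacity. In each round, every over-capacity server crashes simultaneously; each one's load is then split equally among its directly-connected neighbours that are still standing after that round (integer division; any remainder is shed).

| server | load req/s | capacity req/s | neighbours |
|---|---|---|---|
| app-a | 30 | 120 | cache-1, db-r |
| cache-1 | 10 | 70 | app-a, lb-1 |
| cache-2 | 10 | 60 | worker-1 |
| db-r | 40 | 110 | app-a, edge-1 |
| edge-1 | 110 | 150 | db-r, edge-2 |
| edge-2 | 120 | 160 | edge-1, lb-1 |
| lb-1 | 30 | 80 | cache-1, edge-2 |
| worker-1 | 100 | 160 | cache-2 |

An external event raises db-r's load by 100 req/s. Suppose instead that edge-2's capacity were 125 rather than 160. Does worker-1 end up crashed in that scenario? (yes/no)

no

With edge-2's capacity at 125:
Round 1 — db-r at 140 > 110. db-r crashes.
  db-r sheds 140 req/s to app-a, edge-1: 70 each.
    app-a: 30+70 = 100 ≤ 120
    edge-1: 110+70 = 180 > 150
Round 2 — edge-1 crashes.
  edge-1 sheds 180 req/s to edge-2: 180 each.
    edge-2: 120+180 = 300 > 125
Round 3 — edge-2 crashes.
  edge-2 sheds 300 req/s to lb-1: 300 each.
    lb-1: 30+300 = 330 > 80
Round 4 — lb-1 crashes.
  lb-1 sheds 330 req/s to cache-1: 330 each.
    cache-1: 10+330 = 340 > 70
Round 5 — cache-1 crashes.
  cache-1 sheds 340 req/s to app-a: 340 each.
    app-a: 100+340 = 440 > 120
Round 6 — app-a crashes.
  app-a sheds 440 req/s: no online neighbours, lost.
No further crashes.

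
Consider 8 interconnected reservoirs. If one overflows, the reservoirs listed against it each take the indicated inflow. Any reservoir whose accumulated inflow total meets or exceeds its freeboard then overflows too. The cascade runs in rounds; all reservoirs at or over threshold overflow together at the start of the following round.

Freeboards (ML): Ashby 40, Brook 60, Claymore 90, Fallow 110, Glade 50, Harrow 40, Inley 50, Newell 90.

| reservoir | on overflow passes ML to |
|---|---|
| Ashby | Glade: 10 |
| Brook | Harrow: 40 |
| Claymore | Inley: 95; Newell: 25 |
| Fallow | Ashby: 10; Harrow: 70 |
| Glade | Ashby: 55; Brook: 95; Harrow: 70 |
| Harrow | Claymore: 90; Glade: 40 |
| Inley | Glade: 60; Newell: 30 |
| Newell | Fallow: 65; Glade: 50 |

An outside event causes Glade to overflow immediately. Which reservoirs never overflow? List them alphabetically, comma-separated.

Round 1 — Glade overflows (initial).
  Ashby: +55 → 55 ≥ 40
  Brook: +95 → 95 ≥ 60
  Harrow: +70 → 70 ≥ 40
Round 2 — Ashby, Brook, Harrow overflow.
  Claymore: +90 → 90 ≥ 90
Round 3 — Claymore overflows.
  Inley: +95 → 95 ≥ 50
  Newell: +25 → 25 < 90
Round 4 — Inley overflows.
  Newell: +30 → 55 < 90
No further overflows.

Fallow, Newell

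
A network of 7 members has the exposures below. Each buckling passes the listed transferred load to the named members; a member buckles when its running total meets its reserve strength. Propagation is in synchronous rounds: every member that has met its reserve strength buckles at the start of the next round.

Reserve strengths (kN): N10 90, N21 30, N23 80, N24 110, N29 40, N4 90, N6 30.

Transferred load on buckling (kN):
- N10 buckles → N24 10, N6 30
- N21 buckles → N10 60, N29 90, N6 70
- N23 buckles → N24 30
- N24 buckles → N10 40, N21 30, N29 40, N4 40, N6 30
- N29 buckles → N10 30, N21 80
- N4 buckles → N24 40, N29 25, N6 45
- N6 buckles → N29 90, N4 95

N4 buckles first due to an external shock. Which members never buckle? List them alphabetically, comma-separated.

Round 1 — N4 buckles (initial).
  N24: +40 → 40 < 110
  N29: +25 → 25 < 40
  N6: +45 → 45 ≥ 30
Round 2 — N6 buckles.
  N29: +90 → 115 ≥ 40
Round 3 — N29 buckles.
  N10: +30 → 30 < 90
  N21: +80 → 80 ≥ 30
Round 4 — N21 buckles.
  N10: +60 → 90 ≥ 90
Round 5 — N10 buckles.
  N24: +10 → 50 < 110
No further bucklings.

N23, N24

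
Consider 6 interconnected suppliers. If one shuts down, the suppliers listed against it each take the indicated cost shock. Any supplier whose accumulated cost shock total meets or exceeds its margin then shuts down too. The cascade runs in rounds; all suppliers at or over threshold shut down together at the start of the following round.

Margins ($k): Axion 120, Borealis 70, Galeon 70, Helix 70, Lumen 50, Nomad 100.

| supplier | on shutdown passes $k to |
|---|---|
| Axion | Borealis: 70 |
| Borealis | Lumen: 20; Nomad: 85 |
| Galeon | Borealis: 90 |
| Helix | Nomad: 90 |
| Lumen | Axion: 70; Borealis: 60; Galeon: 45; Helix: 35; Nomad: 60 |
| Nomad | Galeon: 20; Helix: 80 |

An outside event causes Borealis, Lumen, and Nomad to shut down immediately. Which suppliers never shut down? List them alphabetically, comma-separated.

Round 1 — Borealis, Lumen, Nomad shut down (initial).
  Axion: +70 → 70 < 120
  Galeon: +45+20 → 65 < 70
  Helix: +35+80 → 115 ≥ 70
Round 2 — Helix shuts down.
No further shutdowns.

Axion, Galeon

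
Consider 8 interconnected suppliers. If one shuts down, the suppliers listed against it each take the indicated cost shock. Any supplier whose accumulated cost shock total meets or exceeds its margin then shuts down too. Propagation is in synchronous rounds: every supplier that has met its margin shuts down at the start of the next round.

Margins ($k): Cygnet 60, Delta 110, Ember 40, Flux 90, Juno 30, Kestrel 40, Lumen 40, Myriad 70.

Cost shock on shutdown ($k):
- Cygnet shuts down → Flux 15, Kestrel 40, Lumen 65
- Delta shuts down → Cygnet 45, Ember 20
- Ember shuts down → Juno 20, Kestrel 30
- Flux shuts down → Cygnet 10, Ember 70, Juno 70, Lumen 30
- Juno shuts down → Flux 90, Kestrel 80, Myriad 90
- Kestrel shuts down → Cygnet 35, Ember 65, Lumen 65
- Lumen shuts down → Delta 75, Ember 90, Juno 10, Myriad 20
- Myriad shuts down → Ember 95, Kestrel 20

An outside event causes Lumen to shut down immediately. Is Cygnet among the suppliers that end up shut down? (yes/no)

no

Round 1 — Lumen shuts down (initial).
  Delta: +75 → 75 < 110
  Ember: +90 → 90 ≥ 40
  Juno: +10 → 10 < 30
  Myriad: +20 → 20 < 70
Round 2 — Ember shuts down.
  Juno: +20 → 30 ≥ 30
  Kestrel: +30 → 30 < 40
Round 3 — Juno shuts down.
  Flux: +90 → 90 ≥ 90
  Kestrel: +80 → 110 ≥ 40
  Myriad: +90 → 110 ≥ 70
Round 4 — Flux, Kestrel, Myriad shut down.
  Cygnet: +10+35 → 45 < 60
No further shutdowns.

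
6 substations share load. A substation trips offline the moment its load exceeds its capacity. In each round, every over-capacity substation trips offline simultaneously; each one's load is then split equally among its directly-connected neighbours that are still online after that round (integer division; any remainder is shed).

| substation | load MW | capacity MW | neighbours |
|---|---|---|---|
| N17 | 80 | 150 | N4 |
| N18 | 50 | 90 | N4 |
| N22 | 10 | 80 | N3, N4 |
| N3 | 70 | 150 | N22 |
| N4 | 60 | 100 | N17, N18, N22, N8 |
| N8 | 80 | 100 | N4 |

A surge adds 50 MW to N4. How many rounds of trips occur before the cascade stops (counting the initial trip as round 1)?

2

Round 1 — N4 at 110 > 100. N4 trips offline.
  N4 sheds 110 MW to N17, N18, N22, N8: 27 each (2 lost).
    N17: 80+27 = 107 ≤ 150
    N18: 50+27 = 77 ≤ 90
    N22: 10+27 = 37 ≤ 80
    N8: 80+27 = 107 > 100
Round 2 — N8 trips offline.
  N8 sheds 107 MW: no online neighbours, lost.
No further trips.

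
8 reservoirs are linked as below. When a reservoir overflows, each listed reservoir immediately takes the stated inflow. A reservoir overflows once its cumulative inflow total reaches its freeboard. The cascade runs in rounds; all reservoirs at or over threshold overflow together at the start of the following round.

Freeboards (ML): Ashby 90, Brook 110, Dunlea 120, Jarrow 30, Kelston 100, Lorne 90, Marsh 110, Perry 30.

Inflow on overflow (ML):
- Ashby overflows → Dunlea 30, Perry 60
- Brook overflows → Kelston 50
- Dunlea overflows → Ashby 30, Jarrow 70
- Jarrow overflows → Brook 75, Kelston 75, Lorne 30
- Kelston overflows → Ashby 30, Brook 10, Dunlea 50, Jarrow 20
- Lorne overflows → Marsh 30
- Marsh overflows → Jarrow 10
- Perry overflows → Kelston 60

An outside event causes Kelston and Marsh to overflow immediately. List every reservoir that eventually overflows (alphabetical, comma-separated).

Round 1 — Kelston, Marsh overflow (initial).
  Ashby: +30 → 30 < 90
  Brook: +10 → 10 < 110
  Dunlea: +50 → 50 < 120
  Jarrow: +20+10 → 30 ≥ 30
Round 2 — Jarrow overflows.
  Brook: +75 → 85 < 110
  Lorne: +30 → 30 < 90
No further overflows.

Jarrow, Kelston, Marsh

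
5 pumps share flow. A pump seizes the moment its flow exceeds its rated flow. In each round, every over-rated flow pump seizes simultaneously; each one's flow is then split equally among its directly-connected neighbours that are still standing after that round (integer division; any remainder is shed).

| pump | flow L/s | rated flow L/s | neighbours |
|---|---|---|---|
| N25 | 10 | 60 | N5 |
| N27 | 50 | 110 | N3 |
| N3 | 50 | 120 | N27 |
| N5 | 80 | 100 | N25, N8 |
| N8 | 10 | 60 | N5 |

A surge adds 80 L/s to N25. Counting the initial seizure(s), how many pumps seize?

Round 1 — N25 at 90 > 60. N25 seizes.
  N25 sheds 90 L/s to N5: 90 each.
    N5: 80+90 = 170 > 100
Round 2 — N5 seizes.
  N5 sheds 170 L/s to N8: 170 each.
    N8: 10+170 = 180 > 60
Round 3 — N8 seizes.
  N8 sheds 180 L/s: no online neighbours, lost.
No further seizures.

3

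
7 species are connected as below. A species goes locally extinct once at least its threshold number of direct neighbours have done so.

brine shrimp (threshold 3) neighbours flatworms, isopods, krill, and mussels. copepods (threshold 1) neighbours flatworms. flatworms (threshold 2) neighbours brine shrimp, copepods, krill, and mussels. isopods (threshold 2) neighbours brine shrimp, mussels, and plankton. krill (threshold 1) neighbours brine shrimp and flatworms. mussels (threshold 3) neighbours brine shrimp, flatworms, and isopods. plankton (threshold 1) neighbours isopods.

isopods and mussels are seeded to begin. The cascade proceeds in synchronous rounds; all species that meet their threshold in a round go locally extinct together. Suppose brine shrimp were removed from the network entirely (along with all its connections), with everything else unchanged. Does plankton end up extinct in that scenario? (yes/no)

With brine shrimp removed:
Round 1 — isopods, mussels go locally extinct (initial).
Round 2 — checking thresholds:
  flatworms: 1 of 3 neighbours < 2, below threshold.
  plankton: 1 of 1 neighbours ≥ 1, goes locally extinct.
Round 3 — no new extinctions; cascade stops.

yes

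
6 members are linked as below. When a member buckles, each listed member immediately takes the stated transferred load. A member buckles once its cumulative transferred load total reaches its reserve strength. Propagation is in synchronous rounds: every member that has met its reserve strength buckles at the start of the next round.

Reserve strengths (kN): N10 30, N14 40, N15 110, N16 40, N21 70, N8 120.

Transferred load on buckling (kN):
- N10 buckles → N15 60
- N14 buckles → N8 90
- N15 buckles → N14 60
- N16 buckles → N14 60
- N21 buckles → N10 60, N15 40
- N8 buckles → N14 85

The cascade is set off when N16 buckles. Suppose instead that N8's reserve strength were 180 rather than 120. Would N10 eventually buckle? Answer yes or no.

With N8's reserve strength at 180:
Round 1 — N16 buckles (initial).
  N14: +60 → 60 ≥ 40
Round 2 — N14 buckles.
  N8: +90 → 90 < 180
No further bucklings.

no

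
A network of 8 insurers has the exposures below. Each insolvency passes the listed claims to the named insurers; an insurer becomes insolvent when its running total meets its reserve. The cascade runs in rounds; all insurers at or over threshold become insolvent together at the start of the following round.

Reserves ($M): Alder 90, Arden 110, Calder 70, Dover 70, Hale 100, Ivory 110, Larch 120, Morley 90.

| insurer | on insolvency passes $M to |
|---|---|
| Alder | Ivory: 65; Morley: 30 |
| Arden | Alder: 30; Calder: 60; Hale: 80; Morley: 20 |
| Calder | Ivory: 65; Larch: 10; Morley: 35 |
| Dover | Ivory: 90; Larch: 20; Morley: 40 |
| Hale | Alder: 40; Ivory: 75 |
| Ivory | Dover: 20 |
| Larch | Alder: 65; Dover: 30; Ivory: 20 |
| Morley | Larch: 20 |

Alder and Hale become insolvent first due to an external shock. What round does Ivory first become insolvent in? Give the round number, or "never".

Round 1 — Alder, Hale become insolvent (initial).
  Ivory: +65+75 → 140 ≥ 110
  Morley: +30 → 30 < 90
Round 2 — Ivory becomes insolvent.
  Dover: +20 → 20 < 70
No further insolvencies.

2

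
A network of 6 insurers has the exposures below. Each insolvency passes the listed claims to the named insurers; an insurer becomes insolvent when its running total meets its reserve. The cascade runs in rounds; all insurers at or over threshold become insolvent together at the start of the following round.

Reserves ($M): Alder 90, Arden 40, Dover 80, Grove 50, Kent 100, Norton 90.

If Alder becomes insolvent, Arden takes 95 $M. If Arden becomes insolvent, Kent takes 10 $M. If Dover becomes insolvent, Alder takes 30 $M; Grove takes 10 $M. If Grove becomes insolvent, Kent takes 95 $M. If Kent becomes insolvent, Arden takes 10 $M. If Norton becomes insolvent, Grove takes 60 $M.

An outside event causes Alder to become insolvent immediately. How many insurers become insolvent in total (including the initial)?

Round 1 — Alder becomes insolvent (initial).
  Arden: +95 → 95 ≥ 40
Round 2 — Arden becomes insolvent.
  Kent: +10 → 10 < 100
No further insolvencies.

2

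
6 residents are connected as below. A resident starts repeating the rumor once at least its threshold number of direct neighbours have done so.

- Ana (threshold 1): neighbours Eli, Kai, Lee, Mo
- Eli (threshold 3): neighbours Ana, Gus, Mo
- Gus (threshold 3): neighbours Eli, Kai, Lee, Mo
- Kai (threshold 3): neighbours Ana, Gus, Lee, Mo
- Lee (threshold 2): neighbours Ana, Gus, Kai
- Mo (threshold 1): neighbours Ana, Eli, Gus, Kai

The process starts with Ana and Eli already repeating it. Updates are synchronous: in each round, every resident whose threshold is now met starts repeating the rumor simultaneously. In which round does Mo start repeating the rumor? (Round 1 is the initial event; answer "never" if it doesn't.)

Round 1 — Ana, Eli start repeating the rumor (initial).
Round 2 — checking thresholds:
  Gus: 1 of 4 neighbours < 3, holds.
  Kai: 1 of 4 neighbours < 3, holds.
  Lee: 1 of 3 neighbours < 2, holds.
  Mo: 2 of 4 neighbours ≥ 1, starts repeating the rumor.
Round 3 — no new spreads; cascade stops.

2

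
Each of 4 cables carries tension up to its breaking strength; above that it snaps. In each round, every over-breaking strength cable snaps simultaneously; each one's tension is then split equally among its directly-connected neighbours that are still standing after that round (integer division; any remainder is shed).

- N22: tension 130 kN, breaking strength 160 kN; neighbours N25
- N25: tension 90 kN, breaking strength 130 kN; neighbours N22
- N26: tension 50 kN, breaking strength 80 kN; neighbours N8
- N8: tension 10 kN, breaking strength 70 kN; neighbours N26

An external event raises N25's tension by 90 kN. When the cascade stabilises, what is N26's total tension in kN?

50

Round 1 — N25 at 180 > 130. N25 snaps.
  N25 sheds 180 kN to N22: 180 each.
    N22: 130+180 = 310 > 160
Round 2 — N22 snaps.
  N22 sheds 310 kN: no online neighbours, lost.
No further breaks.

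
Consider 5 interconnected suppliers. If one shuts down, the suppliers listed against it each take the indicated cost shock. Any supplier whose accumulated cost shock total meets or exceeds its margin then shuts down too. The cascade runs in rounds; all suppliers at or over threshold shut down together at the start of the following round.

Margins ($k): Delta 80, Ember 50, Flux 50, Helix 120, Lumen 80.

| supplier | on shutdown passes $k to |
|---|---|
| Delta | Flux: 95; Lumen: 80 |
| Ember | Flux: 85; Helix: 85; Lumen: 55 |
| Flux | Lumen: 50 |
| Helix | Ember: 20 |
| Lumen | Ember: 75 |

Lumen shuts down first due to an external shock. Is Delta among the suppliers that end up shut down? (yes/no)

Round 1 — Lumen shuts down (initial).
  Ember: +75 → 75 ≥ 50
Round 2 — Ember shuts down.
  Flux: +85 → 85 ≥ 50
  Helix: +85 → 85 < 120
Round 3 — Flux shuts down.
No further shutdowns.

no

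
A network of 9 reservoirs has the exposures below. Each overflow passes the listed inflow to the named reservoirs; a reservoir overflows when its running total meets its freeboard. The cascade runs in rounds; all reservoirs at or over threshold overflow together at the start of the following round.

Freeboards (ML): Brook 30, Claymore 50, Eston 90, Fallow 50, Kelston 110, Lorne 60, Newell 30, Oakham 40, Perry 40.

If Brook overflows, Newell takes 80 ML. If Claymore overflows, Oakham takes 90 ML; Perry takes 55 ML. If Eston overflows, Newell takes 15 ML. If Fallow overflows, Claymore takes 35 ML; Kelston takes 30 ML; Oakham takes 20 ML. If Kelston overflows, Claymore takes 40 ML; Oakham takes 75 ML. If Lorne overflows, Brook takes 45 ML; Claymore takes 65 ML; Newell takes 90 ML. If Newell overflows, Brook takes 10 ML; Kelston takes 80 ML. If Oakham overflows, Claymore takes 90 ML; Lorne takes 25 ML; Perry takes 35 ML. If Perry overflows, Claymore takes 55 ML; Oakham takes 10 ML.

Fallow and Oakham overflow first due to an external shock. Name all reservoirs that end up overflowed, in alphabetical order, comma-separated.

Claymore, Fallow, Oakham, Perry

Round 1 — Fallow, Oakham overflow (initial).
  Claymore: +35+90 → 125 ≥ 50
  Kelston: +30 → 30 < 110
  Lorne: +25 → 25 < 60
  Perry: +35 → 35 < 40
Round 2 — Claymore overflows.
  Perry: +55 → 90 ≥ 40
Round 3 — Perry overflows.
No further overflows.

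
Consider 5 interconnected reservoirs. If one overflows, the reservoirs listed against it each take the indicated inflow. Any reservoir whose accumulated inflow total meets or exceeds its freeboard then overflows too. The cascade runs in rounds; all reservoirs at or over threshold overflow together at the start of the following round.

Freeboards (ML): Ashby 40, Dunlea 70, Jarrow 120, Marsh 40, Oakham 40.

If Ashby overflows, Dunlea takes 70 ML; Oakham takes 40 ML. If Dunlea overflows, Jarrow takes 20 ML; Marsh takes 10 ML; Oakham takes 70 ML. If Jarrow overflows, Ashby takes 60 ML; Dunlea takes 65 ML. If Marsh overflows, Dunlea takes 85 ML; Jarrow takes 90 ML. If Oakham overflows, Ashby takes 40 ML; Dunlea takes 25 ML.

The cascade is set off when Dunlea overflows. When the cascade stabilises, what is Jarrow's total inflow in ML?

20

Round 1 — Dunlea overflows (initial).
  Jarrow: +20 → 20 < 120
  Marsh: +10 → 10 < 40
  Oakham: +70 → 70 ≥ 40
Round 2 — Oakham overflows.
  Ashby: +40 → 40 ≥ 40
Round 3 — Ashby overflows.
No further overflows.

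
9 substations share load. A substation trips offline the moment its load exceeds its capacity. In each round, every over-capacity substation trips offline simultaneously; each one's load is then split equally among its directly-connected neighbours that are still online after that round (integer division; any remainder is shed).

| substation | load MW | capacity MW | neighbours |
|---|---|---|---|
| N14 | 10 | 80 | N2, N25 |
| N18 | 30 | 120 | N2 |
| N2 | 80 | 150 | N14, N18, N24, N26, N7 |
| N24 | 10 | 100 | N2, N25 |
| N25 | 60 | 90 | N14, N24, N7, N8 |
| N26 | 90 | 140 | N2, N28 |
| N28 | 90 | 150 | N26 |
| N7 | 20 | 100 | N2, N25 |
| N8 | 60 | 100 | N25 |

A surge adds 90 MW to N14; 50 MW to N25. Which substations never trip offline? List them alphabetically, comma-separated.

Round 1 — N14 at 100 > 80; N25 at 110 > 90. N14, N25 trip offline.
  N14 sheds 100 MW to N2: 100 each.
    N2: 80+100 = 180 > 150
  N25 sheds 110 MW to N24, N7, N8: 36 each (2 lost).
    N24: 10+36 = 46 ≤ 100
    N7: 20+36 = 56 ≤ 100
    N8: 60+36 = 96 ≤ 100
Round 2 — N2 trips offline.
  N2 sheds 180 MW to N18, N24, N26, N7: 45 each.
    N18: 30+45 = 75 ≤ 120
    N24: 46+45 = 91 ≤ 100
    N26: 90+45 = 135 ≤ 140
    N7: 56+45 = 101 > 100
Round 3 — N7 trips offline.
  N7 sheds 101 MW: no online neighbours, lost.
No further trips.

N18, N24, N26, N28, N8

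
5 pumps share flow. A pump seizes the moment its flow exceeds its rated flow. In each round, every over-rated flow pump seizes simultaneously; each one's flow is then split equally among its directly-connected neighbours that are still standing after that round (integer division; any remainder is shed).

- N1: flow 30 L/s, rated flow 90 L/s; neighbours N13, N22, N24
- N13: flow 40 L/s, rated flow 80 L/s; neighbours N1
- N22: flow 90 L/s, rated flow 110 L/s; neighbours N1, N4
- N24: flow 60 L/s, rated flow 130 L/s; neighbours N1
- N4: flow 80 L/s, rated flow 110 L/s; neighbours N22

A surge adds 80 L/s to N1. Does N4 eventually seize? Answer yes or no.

Round 1 — N1 at 110 > 90. N1 seizes.
  N1 sheds 110 L/s to N13, N22, N24: 36 each (2 lost).
    N13: 40+36 = 76 ≤ 80
    N22: 90+36 = 126 > 110
    N24: 60+36 = 96 ≤ 130
Round 2 — N22 seizes.
  N22 sheds 126 L/s to N4: 126 each.
    N4: 80+126 = 206 > 110
Round 3 — N4 seizes.
  N4 sheds 206 L/s: no online neighbours, lost.
No further seizures.

yes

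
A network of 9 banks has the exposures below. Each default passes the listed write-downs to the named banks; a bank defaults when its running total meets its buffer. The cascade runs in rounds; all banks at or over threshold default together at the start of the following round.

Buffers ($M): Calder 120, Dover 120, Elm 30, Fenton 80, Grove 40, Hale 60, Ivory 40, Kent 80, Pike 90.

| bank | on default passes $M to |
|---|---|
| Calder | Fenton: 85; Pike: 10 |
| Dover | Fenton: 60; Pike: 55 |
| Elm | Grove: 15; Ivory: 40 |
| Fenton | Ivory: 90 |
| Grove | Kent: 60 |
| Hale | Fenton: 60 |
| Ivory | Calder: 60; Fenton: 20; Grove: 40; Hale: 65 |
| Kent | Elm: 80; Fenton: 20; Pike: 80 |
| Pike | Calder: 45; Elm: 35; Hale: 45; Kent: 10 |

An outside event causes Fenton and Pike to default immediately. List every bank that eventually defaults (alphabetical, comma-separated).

Round 1 — Fenton, Pike default (initial).
  Calder: +45 → 45 < 120
  Elm: +35 → 35 ≥ 30
  Hale: +45 → 45 < 60
  Ivory: +90 → 90 ≥ 40
  Kent: +10 → 10 < 80
Round 2 — Elm, Ivory default.
  Calder: +60 → 105 < 120
  Grove: +15+40 → 55 ≥ 40
  Hale: +65 → 110 ≥ 60
Round 3 — Grove, Hale default.
  Kent: +60 → 70 < 80
No further defaults.

Elm, Fenton, Grove, Hale, Ivory, Pike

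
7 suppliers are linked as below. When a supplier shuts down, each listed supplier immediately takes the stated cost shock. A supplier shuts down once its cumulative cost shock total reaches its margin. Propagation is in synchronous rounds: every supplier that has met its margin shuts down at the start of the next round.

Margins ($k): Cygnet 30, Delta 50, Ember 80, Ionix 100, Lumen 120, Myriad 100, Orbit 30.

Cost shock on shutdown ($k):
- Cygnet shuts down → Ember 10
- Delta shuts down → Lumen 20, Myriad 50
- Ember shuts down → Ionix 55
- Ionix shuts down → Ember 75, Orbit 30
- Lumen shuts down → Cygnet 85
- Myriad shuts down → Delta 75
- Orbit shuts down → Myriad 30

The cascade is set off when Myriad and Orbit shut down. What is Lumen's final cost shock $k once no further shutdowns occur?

20

Round 1 — Myriad, Orbit shut down (initial).
  Delta: +75 → 75 ≥ 50
Round 2 — Delta shuts down.
  Lumen: +20 → 20 < 120
No further shutdowns.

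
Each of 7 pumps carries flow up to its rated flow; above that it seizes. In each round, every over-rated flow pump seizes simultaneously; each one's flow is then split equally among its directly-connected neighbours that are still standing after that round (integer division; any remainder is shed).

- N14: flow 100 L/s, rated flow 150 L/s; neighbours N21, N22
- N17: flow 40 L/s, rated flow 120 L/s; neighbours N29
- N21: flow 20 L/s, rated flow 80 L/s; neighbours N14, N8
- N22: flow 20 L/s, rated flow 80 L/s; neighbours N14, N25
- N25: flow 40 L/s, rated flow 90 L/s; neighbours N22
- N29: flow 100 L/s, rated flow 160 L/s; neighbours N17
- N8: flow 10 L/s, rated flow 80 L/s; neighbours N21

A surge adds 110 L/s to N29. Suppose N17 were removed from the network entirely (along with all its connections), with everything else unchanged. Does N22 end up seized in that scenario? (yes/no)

With N17 removed:
Round 1 — N29 at 210 > 160. N29 seizes.
  N29 sheds 210 L/s: no online neighbours, lost.
No further seizures.

no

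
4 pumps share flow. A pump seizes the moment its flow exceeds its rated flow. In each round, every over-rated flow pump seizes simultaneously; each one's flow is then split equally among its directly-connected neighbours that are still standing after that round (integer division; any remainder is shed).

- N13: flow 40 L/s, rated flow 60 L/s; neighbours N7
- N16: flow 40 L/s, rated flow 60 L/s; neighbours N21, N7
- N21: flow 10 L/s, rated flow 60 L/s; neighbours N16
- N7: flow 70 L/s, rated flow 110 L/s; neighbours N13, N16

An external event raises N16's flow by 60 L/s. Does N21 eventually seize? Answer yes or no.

no

Round 1 — N16 at 100 > 60. N16 seizes.
  N16 sheds 100 L/s to N21, N7: 50 each.
    N21: 10+50 = 60 ≤ 60
    N7: 70+50 = 120 > 110
Round 2 — N7 seizes.
  N7 sheds 120 L/s to N13: 120 each.
    N13: 40+120 = 160 > 60
Round 3 — N13 seizes.
  N13 sheds 160 L/s: no online neighbours, lost.
No further seizures.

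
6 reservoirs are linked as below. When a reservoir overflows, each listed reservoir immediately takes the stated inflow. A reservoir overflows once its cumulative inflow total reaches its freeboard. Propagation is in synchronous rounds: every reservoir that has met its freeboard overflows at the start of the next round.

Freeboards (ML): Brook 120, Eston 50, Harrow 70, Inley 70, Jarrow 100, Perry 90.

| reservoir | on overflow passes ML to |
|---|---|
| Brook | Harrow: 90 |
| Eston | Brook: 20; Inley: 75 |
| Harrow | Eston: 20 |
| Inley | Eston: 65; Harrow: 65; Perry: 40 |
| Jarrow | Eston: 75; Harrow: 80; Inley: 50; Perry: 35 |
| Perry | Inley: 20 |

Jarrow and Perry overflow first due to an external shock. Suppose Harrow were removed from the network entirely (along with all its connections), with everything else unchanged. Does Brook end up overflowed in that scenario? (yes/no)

With Harrow removed:
Round 1 — Jarrow, Perry overflow (initial).
  Eston: +75 → 75 ≥ 50
  Inley: +50+20 → 70 ≥ 70
Round 2 — Eston, Inley overflow.
  Brook: +20 → 20 < 120
No further overflows.

no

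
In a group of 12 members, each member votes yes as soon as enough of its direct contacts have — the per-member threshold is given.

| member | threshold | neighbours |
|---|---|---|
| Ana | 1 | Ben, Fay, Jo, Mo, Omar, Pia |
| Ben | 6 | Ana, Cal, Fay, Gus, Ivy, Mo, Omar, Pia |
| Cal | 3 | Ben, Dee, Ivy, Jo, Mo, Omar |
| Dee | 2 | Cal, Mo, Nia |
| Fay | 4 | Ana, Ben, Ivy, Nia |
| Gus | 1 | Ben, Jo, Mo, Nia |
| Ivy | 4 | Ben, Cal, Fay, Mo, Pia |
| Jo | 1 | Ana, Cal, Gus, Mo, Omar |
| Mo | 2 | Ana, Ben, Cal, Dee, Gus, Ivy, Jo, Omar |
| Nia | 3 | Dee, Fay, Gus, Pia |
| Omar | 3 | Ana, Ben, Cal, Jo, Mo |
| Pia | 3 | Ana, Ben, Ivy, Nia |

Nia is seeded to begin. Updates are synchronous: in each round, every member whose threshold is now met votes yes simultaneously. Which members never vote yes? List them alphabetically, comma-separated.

Ben, Fay, Ivy, Pia

Round 1 — Nia votes yes (initial).
Round 2 — checking thresholds:
  Dee: 1 of 3 neighbours < 2, not yet.
  Fay: 1 of 4 neighbours < 4, not yet.
  Gus: 1 of 4 neighbours ≥ 1, votes yes.
  Pia: 1 of 4 neighbours < 3, not yet.
Round 3 — checking thresholds:
  Ben: 1 of 8 neighbours < 6, not yet.
  Dee: 1 of 3 neighbours < 2, not yet.
  Fay: 1 of 4 neighbours < 4, not yet.
  Jo: 1 of 5 neighbours ≥ 1, votes yes.
  Mo: 1 of 8 neighbours < 2, not yet.
  Pia: 1 of 4 neighbours < 3, not yet.
Round 4 — checking thresholds:
  Ana: 1 of 6 neighbours ≥ 1, votes yes.
  Ben: 1 of 8 neighbours < 6, not yet.
  Cal: 1 of 6 neighbours < 3, not yet.
  Dee: 1 of 3 neighbours < 2, not yet.
  Fay: 1 of 4 neighbours < 4, not yet.
  Mo: 2 of 8 neighbours ≥ 2, votes yes.
  Omar: 1 of 5 neighbours < 3, not yet.
  Pia: 1 of 4 neighbours < 3, not yet.
Round 5 — checking thresholds:
  Ben: 3 of 8 neighbours < 6, not yet.
  Cal: 2 of 6 neighbours < 3, not yet.
  Dee: 2 of 3 neighbours ≥ 2, votes yes.
  Fay: 2 of 4 neighbours < 4, not yet.
  Ivy: 1 of 5 neighbours < 4, not yet.
  Omar: 3 of 5 neighbours ≥ 3, votes yes.
  Pia: 2 of 4 neighbours < 3, not yet.
Round 6 — checking thresholds:
  Ben: 4 of 8 neighbours < 6, not yet.
  Cal: 4 of 6 neighbours ≥ 3, votes yes.
  Fay: 2 of 4 neighbours < 4, not yet.
  Ivy: 1 of 5 neighbours < 4, not yet.
  Pia: 2 of 4 neighbours < 3, not yet.
Round 7 — no new yes votes; cascade stops.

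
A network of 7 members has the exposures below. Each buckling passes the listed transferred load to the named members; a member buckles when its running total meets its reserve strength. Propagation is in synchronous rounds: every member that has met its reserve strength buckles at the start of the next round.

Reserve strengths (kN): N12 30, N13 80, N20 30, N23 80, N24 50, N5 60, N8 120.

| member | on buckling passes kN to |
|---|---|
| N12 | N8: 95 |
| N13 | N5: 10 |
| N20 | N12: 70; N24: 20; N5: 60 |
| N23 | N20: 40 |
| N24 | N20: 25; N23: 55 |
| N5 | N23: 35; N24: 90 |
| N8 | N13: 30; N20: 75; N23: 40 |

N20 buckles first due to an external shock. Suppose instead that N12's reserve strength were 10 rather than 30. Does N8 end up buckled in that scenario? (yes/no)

no

With N12's reserve strength at 10:
Round 1 — N20 buckles (initial).
  N12: +70 → 70 ≥ 10
  N24: +20 → 20 < 50
  N5: +60 → 60 ≥ 60
Round 2 — N12, N5 buckle.
  N23: +35 → 35 < 80
  N24: +90 → 110 ≥ 50
  N8: +95 → 95 < 120
Round 3 — N24 buckles.
  N23: +55 → 90 ≥ 80
Round 4 — N23 buckles.
No further bucklings.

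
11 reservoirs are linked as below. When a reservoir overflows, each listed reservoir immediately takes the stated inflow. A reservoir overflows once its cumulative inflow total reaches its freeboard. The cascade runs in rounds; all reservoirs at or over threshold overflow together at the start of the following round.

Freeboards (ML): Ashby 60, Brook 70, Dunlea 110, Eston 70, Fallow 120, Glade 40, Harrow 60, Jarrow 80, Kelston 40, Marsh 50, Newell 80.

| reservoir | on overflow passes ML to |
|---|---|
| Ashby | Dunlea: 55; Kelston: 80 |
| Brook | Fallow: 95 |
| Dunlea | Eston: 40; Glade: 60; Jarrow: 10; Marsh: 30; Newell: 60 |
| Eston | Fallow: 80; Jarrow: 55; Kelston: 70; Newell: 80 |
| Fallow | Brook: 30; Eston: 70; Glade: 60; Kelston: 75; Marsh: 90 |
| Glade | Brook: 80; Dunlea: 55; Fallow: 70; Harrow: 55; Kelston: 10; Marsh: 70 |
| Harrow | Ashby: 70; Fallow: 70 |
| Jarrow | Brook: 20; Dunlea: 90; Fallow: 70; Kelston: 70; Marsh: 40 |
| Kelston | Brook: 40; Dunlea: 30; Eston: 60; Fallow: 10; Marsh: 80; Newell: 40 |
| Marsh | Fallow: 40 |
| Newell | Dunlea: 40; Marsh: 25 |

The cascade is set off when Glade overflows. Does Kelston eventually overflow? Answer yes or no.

yes

Round 1 — Glade overflows (initial).
  Brook: +80 → 80 ≥ 70
  Dunlea: +55 → 55 < 110
  Fallow: +70 → 70 < 120
  Harrow: +55 → 55 < 60
  Kelston: +10 → 10 < 40
  Marsh: +70 → 70 ≥ 50
Round 2 — Brook, Marsh overflow.
  Fallow: +95+40 → 205 ≥ 120
Round 3 — Fallow overflows.
  Eston: +70 → 70 ≥ 70
  Kelston: +75 → 85 ≥ 40
Round 4 — Eston, Kelston overflow.
  Dunlea: +30 → 85 < 110
  Jarrow: +55 → 55 < 80
  Newell: +80+40 → 120 ≥ 80
Round 5 — Newell overflows.
  Dunlea: +40 → 125 ≥ 110
Round 6 — Dunlea overflows.
  Jarrow: +10 → 65 < 80
No further overflows.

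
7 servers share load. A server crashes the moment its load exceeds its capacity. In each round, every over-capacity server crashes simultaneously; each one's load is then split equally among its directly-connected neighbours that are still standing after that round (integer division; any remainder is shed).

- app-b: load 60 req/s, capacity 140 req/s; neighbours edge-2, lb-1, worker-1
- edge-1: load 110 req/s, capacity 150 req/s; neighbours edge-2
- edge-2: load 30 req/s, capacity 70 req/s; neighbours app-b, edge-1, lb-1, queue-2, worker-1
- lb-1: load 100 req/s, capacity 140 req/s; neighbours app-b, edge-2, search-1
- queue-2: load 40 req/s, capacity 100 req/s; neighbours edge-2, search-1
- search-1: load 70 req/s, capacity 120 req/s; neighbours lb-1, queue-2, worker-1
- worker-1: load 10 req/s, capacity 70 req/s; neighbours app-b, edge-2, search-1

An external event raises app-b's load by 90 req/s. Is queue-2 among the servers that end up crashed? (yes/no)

Round 1 — app-b at 150 > 140. app-b crashes.
  app-b sheds 150 req/s to edge-2, lb-1, worker-1: 50 each.
    edge-2: 30+50 = 80 > 70
    lb-1: 100+50 = 150 > 140
    worker-1: 10+50 = 60 ≤ 70
Round 2 — edge-2, lb-1 crash.
  edge-2 sheds 80 req/s to edge-1, queue-2, worker-1: 26 each (2 lost).
    edge-1: 110+26 = 136 ≤ 150
    queue-2: 40+26 = 66 ≤ 100
    worker-1: 60+26 = 86 > 70
  lb-1 sheds 150 req/s to search-1: 150 each.
    search-1: 70+150 = 220 > 120
Round 3 — search-1, worker-1 crash.
  search-1 sheds 220 req/s to queue-2: 220 each.
    queue-2: 66+220 = 286 > 100
  worker-1 sheds 86 req/s: no online neighbours, lost.
Round 4 — queue-2 crashes.
  queue-2 sheds 286 req/s: no online neighbours, lost.
No further crashes.

yes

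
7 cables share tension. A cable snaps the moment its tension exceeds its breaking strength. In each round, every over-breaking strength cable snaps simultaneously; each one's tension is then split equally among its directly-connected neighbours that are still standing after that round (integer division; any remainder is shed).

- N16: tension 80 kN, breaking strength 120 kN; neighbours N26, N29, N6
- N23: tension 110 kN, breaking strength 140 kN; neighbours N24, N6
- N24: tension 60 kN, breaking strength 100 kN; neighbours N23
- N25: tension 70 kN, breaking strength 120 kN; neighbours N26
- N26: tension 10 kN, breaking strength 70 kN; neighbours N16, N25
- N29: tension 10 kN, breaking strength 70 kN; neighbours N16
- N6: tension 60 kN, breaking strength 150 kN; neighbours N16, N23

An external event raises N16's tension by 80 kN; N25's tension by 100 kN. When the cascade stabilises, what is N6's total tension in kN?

Round 1 — N16 at 160 > 120; N25 at 170 > 120. N16, N25 snap.
  N16 sheds 160 kN to N26, N29, N6: 53 each (1 lost).
    N26: 10+53 = 63 ≤ 70
    N29: 10+53 = 63 ≤ 70
    N6: 60+53 = 113 ≤ 150
  N25 sheds 170 kN to N26: 170 each.
    N26: 63+170 = 233 > 70
Round 2 — N26 snaps.
  N26 sheds 233 kN: no online neighbours, lost.
No further breaks.

113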